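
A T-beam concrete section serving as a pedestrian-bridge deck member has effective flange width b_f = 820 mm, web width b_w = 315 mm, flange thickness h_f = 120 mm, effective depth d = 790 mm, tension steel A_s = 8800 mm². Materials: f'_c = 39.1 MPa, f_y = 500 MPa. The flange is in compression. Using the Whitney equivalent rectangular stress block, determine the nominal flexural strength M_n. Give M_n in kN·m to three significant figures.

Tension: T = A_s f_y = 8800 × 500 = 4400000 N.
Try a within the flange: a = T/(0.85 f'_c b_f) = 4400000/(0.85 × 39.1 × 820) = 161.45 mm.
a = 161.45 > h_f = 120 mm: the block extends into the web. Split into flange-overhang and web parts.
C_f = 0.85 f'_c (b_f − b_w) h_f = 0.85 × 39.1 × (820 − 315) × 120 = 2014041 N.
Remaining web compression depth: a_w = (T − C_f)/(0.85 f'_c b_w) = (4400000 − 2014041)/(0.85 × 39.1 × 315) = 227.91 mm.
M_n = C_f(d − h_f/2) + (T − C_f)(d − a_w/2) = 2014041 × (790 − 60) + 2385959 × (790 − 113.955) = 1470.25 + 1613.02 = 3083.27 × 10⁶ N·mm.
M_n = 3083.27 kN·m.

M_n ≈ 3080 kN·m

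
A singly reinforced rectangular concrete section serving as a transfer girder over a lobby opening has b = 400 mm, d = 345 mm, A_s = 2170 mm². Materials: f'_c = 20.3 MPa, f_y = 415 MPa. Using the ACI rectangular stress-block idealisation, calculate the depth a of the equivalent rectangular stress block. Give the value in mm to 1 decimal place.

T = A_s f_y = 2170 × 415 = 900550 N = 900.55 kN.
Setting C = 0.85 f'_c a b equal to T: a = 900550/(0.85 × 20.3 × 400) = 130.5 mm.

a ≈ 130.5 mm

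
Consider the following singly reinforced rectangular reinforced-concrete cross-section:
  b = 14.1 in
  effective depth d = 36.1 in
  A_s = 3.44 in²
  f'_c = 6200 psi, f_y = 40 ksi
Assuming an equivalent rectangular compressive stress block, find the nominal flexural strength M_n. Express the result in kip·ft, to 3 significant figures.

T = A_s f_y = 3.44 × 40 = 137.6 kips.
a = T/(0.85 f'_c b) = 137.6/(0.85 × 6.2 × 14.1) = 1.852 in.
M_n = T(d − a/2) = 137.6 × (36.1 − 0.926) = 4839.9 kip·in = 4839.9/12 = 403.33 kip·ft.

M_n ≈ 403 kip·ft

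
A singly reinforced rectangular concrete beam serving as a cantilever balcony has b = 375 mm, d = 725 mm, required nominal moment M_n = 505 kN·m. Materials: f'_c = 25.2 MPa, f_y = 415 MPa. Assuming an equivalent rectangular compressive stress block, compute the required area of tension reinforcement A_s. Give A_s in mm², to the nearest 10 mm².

With M_n = 0.85 f'_c a b (d − a/2), solve the quadratic for a:
a = d − √(d² − 2M_n/(0.85 f'_c b)) = 725 − √(725² − 2 × 505×10⁶/(0.85 × 25.2 × 375)) = 92.63 mm.
A_s = 0.85 f'_c a b / f_y = 0.85 × 25.2 × 92.63 × 375 / 415 = 1792.9 mm².

A_s ≈ 1790 mm²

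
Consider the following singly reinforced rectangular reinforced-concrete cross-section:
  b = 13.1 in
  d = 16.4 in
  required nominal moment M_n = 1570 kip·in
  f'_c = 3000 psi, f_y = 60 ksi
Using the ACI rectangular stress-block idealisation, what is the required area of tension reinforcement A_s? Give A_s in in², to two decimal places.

From M_n = 0.85 f'_c a b (d − a/2):
a = d − √(d² − 2M_n/(0.85 f'_c b)) = 16.4 − √(16.4² − 2 × 1570/(0.85 × 3 × 13.1)) = 3.173 in.
A_s = 0.85 f'_c a b / f_y = 0.85 × 3 × 3.173 × 13.1 / 60 = 1.767 in².

A_s ≈ 1.77 in²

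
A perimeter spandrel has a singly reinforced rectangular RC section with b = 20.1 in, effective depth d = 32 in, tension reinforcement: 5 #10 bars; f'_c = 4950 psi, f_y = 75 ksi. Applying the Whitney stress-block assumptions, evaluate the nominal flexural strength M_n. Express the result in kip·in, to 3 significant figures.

A_s = 5 × 1.27 = 6.35 in².
T = A_s f_y = 6.35 × 75 = 476.25 kips.
a = T/(0.85 f'_c b) = 476.25/(0.85 × 4.95 × 20.1) = 5.631 in.
M_n = T(d − a/2) = 476.25 × (32 − 2.8155) = 13899.1 kip·in.

M_n ≈ 13900 kip·in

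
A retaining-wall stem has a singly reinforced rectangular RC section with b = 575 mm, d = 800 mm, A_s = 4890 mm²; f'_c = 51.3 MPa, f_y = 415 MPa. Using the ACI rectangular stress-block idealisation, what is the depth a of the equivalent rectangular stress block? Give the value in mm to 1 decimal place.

T = A_s f_y = 4890 × 415 = 2029350 N = 2029.35 kN.
Setting C = 0.85 f'_c a b equal to T: a = 2029350/(0.85 × 51.3 × 575) = 80.9 mm.

a ≈ 80.9 mm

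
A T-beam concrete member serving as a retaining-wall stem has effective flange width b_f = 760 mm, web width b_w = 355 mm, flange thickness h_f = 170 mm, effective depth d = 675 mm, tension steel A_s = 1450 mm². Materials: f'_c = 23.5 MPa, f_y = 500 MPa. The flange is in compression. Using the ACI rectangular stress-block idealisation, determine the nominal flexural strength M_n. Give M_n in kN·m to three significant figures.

Tension: T = A_s f_y = 1450 × 500 = 725000 N.
Try a within the flange: a = T/(0.85 f'_c b_f) = 725000/(0.85 × 23.5 × 760) = 47.76 mm.
Since a = 47.76 ≤ h_f = 170 mm, the stress block lies entirely in the flange; analyse as a rectangular beam of width b_f.
M_n = T(d − a/2) = 725000 × (675 − 23.88) = 472.06 × 10⁶ N·mm.
M_n = 472.06 kN·m.

M_n ≈ 472 kN·m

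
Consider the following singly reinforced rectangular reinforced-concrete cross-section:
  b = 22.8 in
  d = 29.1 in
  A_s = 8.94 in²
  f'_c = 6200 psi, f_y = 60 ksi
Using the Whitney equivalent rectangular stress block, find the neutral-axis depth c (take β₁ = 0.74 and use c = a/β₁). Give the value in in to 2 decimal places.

T = A_s f_y = 8.94 × 60 = 536.4 kips.
a = T/(0.85 f'_c b) = 536.4/(0.85 × 6.2 × 22.8) = 4.4642 in.
With β₁ = 0.74, c = a/β₁ = 4.4642/0.74 = 6.03 in.

c ≈ 6.03 in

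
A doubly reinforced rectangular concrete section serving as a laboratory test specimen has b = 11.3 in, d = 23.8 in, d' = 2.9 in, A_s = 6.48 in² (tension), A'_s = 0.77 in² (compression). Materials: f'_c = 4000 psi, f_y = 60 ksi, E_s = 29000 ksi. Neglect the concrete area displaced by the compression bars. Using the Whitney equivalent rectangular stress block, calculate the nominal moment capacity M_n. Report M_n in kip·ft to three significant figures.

Assume both steels yield.
a = (A_s − A'_s) f_y/(0.85 f'_c b) = (6.48 − 0.77) × 60/(0.85 × 4 × 11.3) = 8.917 in.
c = a/β₁ = 8.917/0.85 = 10.491 in; ε'_s = 0.003(c − d')/c = 0.0022 ≥ ε_y = 0.0021, so the compression steel yields.
M_n = (A_s − A'_s) f_y (d − a/2) + A'_s f_y (d − d') = 342.6 × (23.8 − 4.4585) + 46.2 × (23.8 − 2.9) = 6626.4 + 965.6 = 7592.0 kip·in = 7592.0/12 = 632.67 kip·ft.

M_n ≈ 633 kip·ft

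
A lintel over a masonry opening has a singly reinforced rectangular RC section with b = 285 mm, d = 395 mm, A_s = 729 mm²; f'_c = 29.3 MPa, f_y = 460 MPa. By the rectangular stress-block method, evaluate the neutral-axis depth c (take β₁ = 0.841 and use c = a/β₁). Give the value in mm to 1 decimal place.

T = A_s f_y = 729 × 460 = 335340 N = 335.34 kN.
Setting C = 0.85 f'_c a b equal to T: a = 335340/(0.85 × 29.3 × 285) = 47.245 mm.
With β₁ = 0.841, c = a/β₁ = 47.245/0.841 = 56.2 mm.

c ≈ 56.2 mm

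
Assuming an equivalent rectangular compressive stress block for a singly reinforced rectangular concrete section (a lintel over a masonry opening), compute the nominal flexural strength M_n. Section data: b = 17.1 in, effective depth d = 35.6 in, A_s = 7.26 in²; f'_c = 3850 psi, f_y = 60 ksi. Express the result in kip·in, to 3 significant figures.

M_n ≈ 13800 kip·in

T = A_s f_y = 7.26 × 60 = 435.6 kips.
a = T/(0.85 f'_c b) = 435.6/(0.85 × 3.85 × 17.1) = 7.784 in.
M_n = T(d − a/2) = 435.6 × (35.6 − 3.892) = 13812.0 kip·in.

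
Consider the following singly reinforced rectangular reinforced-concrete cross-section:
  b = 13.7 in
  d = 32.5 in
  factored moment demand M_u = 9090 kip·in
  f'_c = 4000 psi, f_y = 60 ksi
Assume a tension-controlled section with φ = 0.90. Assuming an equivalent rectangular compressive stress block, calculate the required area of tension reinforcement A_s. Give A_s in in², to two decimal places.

A_s ≈ 5.86 in²

M_n = M_u/φ = 9090/0.90 = 10100 kip·in.
From M_n = 0.85 f'_c a b (d − a/2):
a = d − √(d² − 2M_n/(0.85 f'_c b)) = 32.5 − √(32.5² − 2 × 10100/(0.85 × 4 × 13.7)) = 7.548 in.
A_s = 0.85 f'_c a b / f_y = 0.85 × 4 × 7.548 × 13.7 / 60 = 5.860 in².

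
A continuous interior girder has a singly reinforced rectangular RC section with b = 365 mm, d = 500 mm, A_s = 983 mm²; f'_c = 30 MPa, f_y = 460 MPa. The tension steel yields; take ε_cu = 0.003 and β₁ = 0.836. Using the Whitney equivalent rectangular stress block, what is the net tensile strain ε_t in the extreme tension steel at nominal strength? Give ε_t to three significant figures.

a = A_s f_y/(0.85 f'_c b) = 48.58 mm.
β₁ = 0.836, so c = a/β₁ = 48.58/0.836 = 58.11 mm.
From the linear strain diagram with ε_cu = 0.003: ε_t = 0.003 (d − c)/c = 0.003 × (500 − 58.11)/58.11 = 0.0228.
Since ε_t ≥ 0.005, the section is tension-controlled.

ε_t ≈ 0.0228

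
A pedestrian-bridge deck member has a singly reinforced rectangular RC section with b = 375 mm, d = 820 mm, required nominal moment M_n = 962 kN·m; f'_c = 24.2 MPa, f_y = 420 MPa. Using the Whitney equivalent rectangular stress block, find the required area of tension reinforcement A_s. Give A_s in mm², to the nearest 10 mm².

With M_n = 0.85 f'_c a b (d − a/2), solve the quadratic for a:
a = d − √(d² − 2M_n/(0.85 f'_c b)) = 820 − √(820² − 2 × 962×10⁶/(0.85 × 24.2 × 375)) = 169.63 mm.
A_s = 0.85 f'_c a b / f_y = 0.85 × 24.2 × 169.63 × 375 / 420 = 3115.4 mm².

A_s ≈ 3120 mm²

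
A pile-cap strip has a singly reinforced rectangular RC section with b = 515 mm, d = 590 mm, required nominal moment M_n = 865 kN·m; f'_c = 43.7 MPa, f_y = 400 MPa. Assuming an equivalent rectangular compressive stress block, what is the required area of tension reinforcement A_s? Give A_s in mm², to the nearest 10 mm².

With M_n = 0.85 f'_c a b (d − a/2), solve the quadratic for a:
a = d − √(d² − 2M_n/(0.85 f'_c b)) = 590 − √(590² − 2 × 865×10⁶/(0.85 × 43.7 × 515)) = 82.39 mm.
A_s = 0.85 f'_c a b / f_y = 0.85 × 43.7 × 82.39 × 515 / 400 = 3940.2 mm².

A_s ≈ 3940 mm²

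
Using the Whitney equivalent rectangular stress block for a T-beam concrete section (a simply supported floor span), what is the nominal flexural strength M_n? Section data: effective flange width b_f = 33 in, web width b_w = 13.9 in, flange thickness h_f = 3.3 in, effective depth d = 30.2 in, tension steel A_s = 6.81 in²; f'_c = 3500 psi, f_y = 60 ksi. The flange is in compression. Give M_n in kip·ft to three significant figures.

M_n ≈ 953 kip·ft

Tension: T = A_s f_y = 6.81 × 60 = 408.6 kips.
Try a within the flange: a = T/(0.85 f'_c b_f) = 408.6/(0.85 × 3.5 × 33) = 4.162 in.
a = 4.162 > h_f = 3.3 in: the block extends into the web. Split into flange-overhang and web parts.
C_f = 0.85 f'_c (b_f − b_w) h_f = 0.85 × 3.5 × (33 − 13.9) × 3.3 = 187.5 kips.
Remaining web compression depth: a_w = (T − C_f)/(0.85 f'_c b_w) = (408.6 − 187.5)/(0.85 × 3.5 × 13.9) = 5.347 in.
M_n = C_f(d − h_f/2) + (T − C_f)(d − a_w/2) = 187.5 × (30.2 − 1.65) + 221.1 × (30.2 − 2.6735) = 5353.1 + 6086.1 = 11439.2 kip·in.
M_n = 11439.2/12 = 953.27 kip·ft.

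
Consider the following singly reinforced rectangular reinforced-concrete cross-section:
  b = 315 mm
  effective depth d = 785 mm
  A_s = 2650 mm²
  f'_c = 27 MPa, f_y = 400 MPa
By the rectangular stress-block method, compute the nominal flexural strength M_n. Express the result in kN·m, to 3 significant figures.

T = A_s f_y = 2650 × 400 = 1060000 N = 1060 kN.
From C = T: a = T/(0.85 f'_c b) = 1060000/(0.85 × 27 × 315) = 146.63 mm.
M_n = T(d − a/2) = 1060 kN × (785 − 73.315) mm = 754.39 kN·m.

M_n ≈ 754 kN·m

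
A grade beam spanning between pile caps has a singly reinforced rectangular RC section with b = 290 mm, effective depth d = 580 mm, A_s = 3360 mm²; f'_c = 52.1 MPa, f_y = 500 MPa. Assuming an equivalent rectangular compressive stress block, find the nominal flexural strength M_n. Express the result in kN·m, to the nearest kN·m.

T = A_s f_y = 3360 × 500 = 1680000 N = 1680 kN.
From C = T: a = T/(0.85 f'_c b) = 1680000/(0.85 × 52.1 × 290) = 130.81 mm.
M_n = T(d − a/2) = 1680 kN × (580 − 65.405) mm = 864.52 kN·m.

M_n ≈ 865 kN·m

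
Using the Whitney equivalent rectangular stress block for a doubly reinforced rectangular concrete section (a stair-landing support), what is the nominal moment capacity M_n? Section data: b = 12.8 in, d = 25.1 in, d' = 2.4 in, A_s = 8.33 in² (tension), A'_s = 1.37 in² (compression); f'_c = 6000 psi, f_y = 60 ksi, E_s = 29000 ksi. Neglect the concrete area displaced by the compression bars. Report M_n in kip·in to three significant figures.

M_n ≈ 11000 kip·in

Assume both steels yield.
a = (A_s − A'_s) f_y/(0.85 f'_c b) = (8.33 − 1.37) × 60/(0.85 × 6 × 12.8) = 6.397 in.
c = a/β₁ = 6.397/0.75 = 8.529 in; ε'_s = 0.003(c − d')/c = 0.0022 ≥ ε_y = 0.0021, so the compression steel yields.
M_n = (A_s − A'_s) f_y (d − a/2) + A'_s f_y (d − d') = 417.6 × (25.1 − 3.1985) + 82.2 × (25.1 − 2.4) = 9146.1 + 1865.9 = 11012.0 kip·in.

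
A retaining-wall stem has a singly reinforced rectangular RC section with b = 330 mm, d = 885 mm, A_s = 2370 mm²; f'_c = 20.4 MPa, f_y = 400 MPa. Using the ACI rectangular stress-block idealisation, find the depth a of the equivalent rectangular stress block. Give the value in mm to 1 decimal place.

T = A_s f_y = 2370 × 400 = 948000 N = 948 kN.
Setting C = 0.85 f'_c a b equal to T: a = 948000/(0.85 × 20.4 × 330) = 165.7 mm.

a ≈ 165.7 mm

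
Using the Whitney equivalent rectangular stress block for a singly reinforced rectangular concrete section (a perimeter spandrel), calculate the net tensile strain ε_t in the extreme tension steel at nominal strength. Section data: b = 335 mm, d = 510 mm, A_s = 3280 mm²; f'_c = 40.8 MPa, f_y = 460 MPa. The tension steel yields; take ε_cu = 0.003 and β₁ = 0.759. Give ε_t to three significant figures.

ε_t ≈ 0.00594

a = A_s f_y/(0.85 f'_c b) = 129.87 mm.
β₁ = 0.759, so c = a/β₁ = 129.87/0.759 = 171.11 mm.
From the linear strain diagram with ε_cu = 0.003: ε_t = 0.003 (d − c)/c = 0.003 × (510 − 171.11)/171.11 = 0.00594.
Since ε_t ≥ 0.005, the section is tension-controlled.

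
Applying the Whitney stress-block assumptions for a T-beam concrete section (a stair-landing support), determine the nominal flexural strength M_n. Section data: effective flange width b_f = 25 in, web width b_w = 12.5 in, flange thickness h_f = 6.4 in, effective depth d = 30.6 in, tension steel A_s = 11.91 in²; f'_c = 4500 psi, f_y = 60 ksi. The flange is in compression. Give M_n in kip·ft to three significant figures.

Tension: T = A_s f_y = 11.91 × 60 = 714.6 kips.
Try a within the flange: a = T/(0.85 f'_c b_f) = 714.6/(0.85 × 4.5 × 25) = 7.473 in.
a = 7.473 > h_f = 6.4 in: the block extends into the web. Split into flange-overhang and web parts.
C_f = 0.85 f'_c (b_f − b_w) h_f = 0.85 × 4.5 × (25 − 12.5) × 6.4 = 306.0 kips.
Remaining web compression depth: a_w = (T − C_f)/(0.85 f'_c b_w) = (714.6 − 306.0)/(0.85 × 4.5 × 12.5) = 8.546 in.
M_n = C_f(d − h_f/2) + (T − C_f)(d − a_w/2) = 306.0 × (30.6 − 3.2) + 408.6 × (30.6 − 4.273) = 8384.4 + 10757.2 = 19141.6 kip·in.
M_n = 19141.6/12 = 1595.13 kip·ft.

M_n ≈ 1600 kip·ft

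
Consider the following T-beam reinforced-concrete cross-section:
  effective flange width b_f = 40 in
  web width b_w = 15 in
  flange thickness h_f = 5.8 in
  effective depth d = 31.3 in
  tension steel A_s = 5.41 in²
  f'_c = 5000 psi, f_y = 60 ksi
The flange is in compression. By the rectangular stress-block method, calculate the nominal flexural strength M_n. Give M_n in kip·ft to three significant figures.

M_n ≈ 821 kip·ft

Tension: T = A_s f_y = 5.41 × 60 = 324.6 kips.
Try a within the flange: a = T/(0.85 f'_c b_f) = 324.6/(0.85 × 5 × 40) = 1.909 in.
Since a = 1.909 ≤ h_f = 5.8 in, the stress block lies entirely in the flange; analyse as a rectangular beam of width b_f.
M_n = T(d − a/2) = 324.6 × (31.3 − 0.9545) = 9850.1 kip·in.
M_n = 9850.1/12 = 820.84 kip·ft.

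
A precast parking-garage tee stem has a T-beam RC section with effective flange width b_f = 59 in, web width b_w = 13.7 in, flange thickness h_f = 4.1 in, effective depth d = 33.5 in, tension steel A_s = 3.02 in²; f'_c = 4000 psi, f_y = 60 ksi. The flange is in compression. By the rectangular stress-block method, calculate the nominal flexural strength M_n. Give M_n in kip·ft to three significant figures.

Tension: T = A_s f_y = 3.02 × 60 = 181.2 kips.
Try a within the flange: a = T/(0.85 f'_c b_f) = 181.2/(0.85 × 4 × 59) = 0.903 in.
Since a = 0.903 ≤ h_f = 4.1 in, the stress block lies entirely in the flange; analyse as a rectangular beam of width b_f.
M_n = T(d − a/2) = 181.2 × (33.5 − 0.4515) = 5988.4 kip·in.
M_n = 5988.4/12 = 499.03 kip·ft.

M_n ≈ 499 kip·ft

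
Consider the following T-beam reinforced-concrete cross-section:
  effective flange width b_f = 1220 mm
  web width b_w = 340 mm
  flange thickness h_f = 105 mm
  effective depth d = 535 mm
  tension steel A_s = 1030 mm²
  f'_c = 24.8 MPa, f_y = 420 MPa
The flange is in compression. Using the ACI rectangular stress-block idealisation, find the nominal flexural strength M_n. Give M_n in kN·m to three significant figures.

M_n ≈ 228 kN·m

Tension: T = A_s f_y = 1030 × 420 = 432600 N.
Try a within the flange: a = T/(0.85 f'_c b_f) = 432600/(0.85 × 24.8 × 1220) = 16.82 mm.
Since a = 16.82 ≤ h_f = 105 mm, the stress block lies entirely in the flange; analyse as a rectangular beam of width b_f.
M_n = T(d − a/2) = 432600 × (535 − 8.41) = 227.80 × 10⁶ N·mm.
M_n = 227.80 kN·m.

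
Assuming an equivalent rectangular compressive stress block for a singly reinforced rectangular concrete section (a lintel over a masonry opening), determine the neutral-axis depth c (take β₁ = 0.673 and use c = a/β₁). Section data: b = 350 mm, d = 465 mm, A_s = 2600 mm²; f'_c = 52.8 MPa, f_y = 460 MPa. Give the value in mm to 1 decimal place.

T = A_s f_y = 2600 × 460 = 1196000 N = 1196 kN.
Setting C = 0.85 f'_c a b equal to T: a = 1196000/(0.85 × 52.8 × 350) = 76.140 mm.
With β₁ = 0.673, c = a/β₁ = 76.140/0.673 = 113.1 mm.

c ≈ 113.1 mm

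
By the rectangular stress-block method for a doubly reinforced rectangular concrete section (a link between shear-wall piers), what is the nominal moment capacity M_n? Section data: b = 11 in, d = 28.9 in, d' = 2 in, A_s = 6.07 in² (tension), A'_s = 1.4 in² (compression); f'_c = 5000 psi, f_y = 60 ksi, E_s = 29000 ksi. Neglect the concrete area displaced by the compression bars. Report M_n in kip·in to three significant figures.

Assume both steels yield.
a = (A_s − A'_s) f_y/(0.85 f'_c b) = (6.07 − 1.4) × 60/(0.85 × 5 × 11) = 5.994 in.
c = a/β₁ = 5.994/0.8 = 7.493 in; ε'_s = 0.003(c − d')/c = 0.0022 ≥ ε_y = 0.0021, so the compression steel yields.
M_n = (A_s − A'_s) f_y (d − a/2) + A'_s f_y (d − d') = 280.2 × (28.9 − 2.997) + 84 × (28.9 − 2) = 7258.0 + 2259.6 = 9517.6 kip·in.

M_n ≈ 9520 kip·in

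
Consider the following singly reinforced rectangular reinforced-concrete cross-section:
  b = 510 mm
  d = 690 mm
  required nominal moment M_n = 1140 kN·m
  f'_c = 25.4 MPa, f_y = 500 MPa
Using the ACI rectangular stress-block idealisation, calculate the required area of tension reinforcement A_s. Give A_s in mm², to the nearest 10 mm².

With M_n = 0.85 f'_c a b (d − a/2), solve the quadratic for a:
a = d − √(d² − 2M_n/(0.85 f'_c b)) = 690 − √(690² − 2 × 1140×10⁶/(0.85 × 25.4 × 510)) = 171.32 mm.
A_s = 0.85 f'_c a b / f_y = 0.85 × 25.4 × 171.32 × 510 / 500 = 3772.8 mm².

A_s ≈ 3770 mm²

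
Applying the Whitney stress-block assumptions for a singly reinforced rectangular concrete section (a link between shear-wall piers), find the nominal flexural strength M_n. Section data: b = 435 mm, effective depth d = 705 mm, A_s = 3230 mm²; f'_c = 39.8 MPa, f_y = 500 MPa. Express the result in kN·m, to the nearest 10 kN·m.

M_n ≈ 1050 kN·m

T = A_s f_y = 3230 × 500 = 1615000 N = 1615 kN.
From C = T: a = T/(0.85 f'_c b) = 1615000/(0.85 × 39.8 × 435) = 109.74 mm.
M_n = T(d − a/2) = 1615 kN × (705 − 54.87) mm = 1049.96 kN·m.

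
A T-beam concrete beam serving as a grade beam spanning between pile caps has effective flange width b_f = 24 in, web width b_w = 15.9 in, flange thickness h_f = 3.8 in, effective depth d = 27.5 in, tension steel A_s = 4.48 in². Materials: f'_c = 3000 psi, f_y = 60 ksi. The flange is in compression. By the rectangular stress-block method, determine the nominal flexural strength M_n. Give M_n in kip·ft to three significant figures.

Tension: T = A_s f_y = 4.48 × 60 = 268.8 kips.
Try a within the flange: a = T/(0.85 f'_c b_f) = 268.8/(0.85 × 3 × 24) = 4.392 in.
a = 4.392 > h_f = 3.8 in: the block extends into the web. Split into flange-overhang and web parts.
C_f = 0.85 f'_c (b_f − b_w) h_f = 0.85 × 3 × (24 − 15.9) × 3.8 = 78.5 kips.
Remaining web compression depth: a_w = (T − C_f)/(0.85 f'_c b_w) = (268.8 − 78.5)/(0.85 × 3 × 15.9) = 4.694 in.
M_n = C_f(d − h_f/2) + (T − C_f)(d − a_w/2) = 78.5 × (27.5 − 1.9) + 190.3 × (27.5 − 2.347) = 2009.6 + 4786.6 = 6796.2 kip·in.
M_n = 6796.2/12 = 566.35 kip·ft.

M_n ≈ 566 kip·ft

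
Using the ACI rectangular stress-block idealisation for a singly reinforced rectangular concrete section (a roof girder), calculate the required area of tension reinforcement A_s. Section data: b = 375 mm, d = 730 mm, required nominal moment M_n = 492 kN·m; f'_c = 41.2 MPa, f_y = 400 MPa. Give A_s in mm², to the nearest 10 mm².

A_s ≈ 1750 mm²

With M_n = 0.85 f'_c a b (d − a/2), solve the quadratic for a:
a = d − √(d² − 2M_n/(0.85 f'_c b)) = 730 − √(730² − 2 × 492×10⁶/(0.85 × 41.2 × 375)) = 53.26 mm.
A_s = 0.85 f'_c a b / f_y = 0.85 × 41.2 × 53.26 × 375 / 400 = 1748.6 mm².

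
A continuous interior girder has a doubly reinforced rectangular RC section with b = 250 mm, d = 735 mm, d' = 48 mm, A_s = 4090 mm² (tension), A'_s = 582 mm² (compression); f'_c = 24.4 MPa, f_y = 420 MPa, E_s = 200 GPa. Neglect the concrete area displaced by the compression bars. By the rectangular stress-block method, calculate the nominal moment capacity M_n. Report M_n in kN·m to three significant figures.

M_n ≈ 1040 kN·m

Assume both tension and compression steel yield.
Net tension couple steel: A_s − A'_s = 3508 mm².
a = (A_s − A'_s) f_y / (0.85 f'_c b) = 1473360/(0.85 × 24.4 × 250) = 284.16 mm.
c = a/β₁ = 284.16/0.85 = 334.31 mm; ε'_s = 0.003(c − d')/c = 0.0026 ≥ f_y/E_s = 0.0021, so compression steel does yield.
M_n = (A_s − A'_s) f_y (d − a/2) + A'_s f_y (d − d') = [1473360 × (735 − 142.08) + 244440 × (735 − 48)] × 10⁻⁶ = 873.58 + 167.93 = 1041.51 kN·m.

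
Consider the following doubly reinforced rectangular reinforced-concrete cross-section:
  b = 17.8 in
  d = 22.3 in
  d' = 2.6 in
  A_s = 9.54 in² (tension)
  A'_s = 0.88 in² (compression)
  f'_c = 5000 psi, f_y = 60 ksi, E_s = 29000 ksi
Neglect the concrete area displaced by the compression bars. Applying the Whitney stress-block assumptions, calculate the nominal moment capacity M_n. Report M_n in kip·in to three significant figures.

Assume both steels yield.
a = (A_s − A'_s) f_y/(0.85 f'_c b) = (9.54 − 0.88) × 60/(0.85 × 5 × 17.8) = 6.868 in.
c = a/β₁ = 6.868/0.8 = 8.585 in; ε'_s = 0.003(c − d')/c = 0.0021 ≥ ε_y = 0.0021, so the compression steel yields.
M_n = (A_s − A'_s) f_y (d − a/2) + A'_s f_y (d − d') = 519.6 × (22.3 − 3.434) + 52.8 × (22.3 − 2.6) = 9802.8 + 1040.2 = 10843.0 kip·in.

M_n ≈ 10800 kip·in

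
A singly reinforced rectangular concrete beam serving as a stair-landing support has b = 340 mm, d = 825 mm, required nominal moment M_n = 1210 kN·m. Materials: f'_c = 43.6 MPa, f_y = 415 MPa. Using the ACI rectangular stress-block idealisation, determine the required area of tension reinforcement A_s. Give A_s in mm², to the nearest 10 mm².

With M_n = 0.85 f'_c a b (d − a/2), solve the quadratic for a:
a = d − √(d² − 2M_n/(0.85 f'_c b)) = 825 − √(825² − 2 × 1210×10⁶/(0.85 × 43.6 × 340)) = 126.02 mm.
A_s = 0.85 f'_c a b / f_y = 0.85 × 43.6 × 126.02 × 340 / 415 = 3826.3 mm².

A_s ≈ 3830 mm²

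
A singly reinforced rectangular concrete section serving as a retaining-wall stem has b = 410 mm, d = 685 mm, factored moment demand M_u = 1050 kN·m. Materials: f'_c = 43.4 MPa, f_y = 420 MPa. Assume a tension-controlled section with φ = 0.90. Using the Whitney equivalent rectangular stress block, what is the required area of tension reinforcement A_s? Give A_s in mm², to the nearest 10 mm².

M_n = M_u/φ = 1050/0.90 = 1166.67 kN·m.
With M_n = 0.85 f'_c a b (d − a/2), solve the quadratic for a:
a = d − √(d² − 2M_n/(0.85 f'_c b)) = 685 − √(685² − 2 × 1166.67×10⁶/(0.85 × 43.4 × 410)) = 123.79 mm.
A_s = 0.85 f'_c a b / f_y = 0.85 × 43.4 × 123.79 × 410 / 420 = 4457.9 mm².

A_s ≈ 4460 mm²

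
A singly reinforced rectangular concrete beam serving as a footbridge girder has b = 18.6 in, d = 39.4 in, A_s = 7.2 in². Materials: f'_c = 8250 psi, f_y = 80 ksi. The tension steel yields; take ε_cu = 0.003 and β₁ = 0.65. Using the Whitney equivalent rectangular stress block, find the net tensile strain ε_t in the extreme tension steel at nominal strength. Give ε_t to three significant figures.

ε_t ≈ 0.0144

a = A_s f_y/(0.85 f'_c b) = 4.416 in.
β₁ = 0.65, so c = a/β₁ = 4.416/0.65 = 6.794 in.
From the linear strain diagram with ε_cu = 0.003: ε_t = 0.003 (d − c)/c = 0.003 × (39.4 − 6.794)/6.794 = 0.0144.
Since ε_t ≥ 0.005, the section is tension-controlled.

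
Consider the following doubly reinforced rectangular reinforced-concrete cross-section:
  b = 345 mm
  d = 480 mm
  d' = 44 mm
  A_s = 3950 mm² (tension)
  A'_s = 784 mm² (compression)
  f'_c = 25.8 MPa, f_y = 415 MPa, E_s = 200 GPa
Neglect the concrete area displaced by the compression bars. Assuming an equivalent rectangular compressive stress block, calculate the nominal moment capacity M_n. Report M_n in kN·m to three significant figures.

Assume both tension and compression steel yield.
Net tension couple steel: A_s − A'_s = 3166 mm².
a = (A_s − A'_s) f_y / (0.85 f'_c b) = 1313890/(0.85 × 25.8 × 345) = 173.66 mm.
c = a/β₁ = 173.66/0.85 = 204.31 mm; ε'_s = 0.003(c − d')/c = 0.0024 ≥ f_y/E_s = 0.0021, so compression steel does yield.
M_n = (A_s − A'_s) f_y (d − a/2) + A'_s f_y (d − d') = [1313890 × (480 − 86.83) + 325360 × (480 − 44)] × 10⁻⁶ = 516.58 + 141.86 = 658.44 kN·m.

M_n ≈ 658 kN·m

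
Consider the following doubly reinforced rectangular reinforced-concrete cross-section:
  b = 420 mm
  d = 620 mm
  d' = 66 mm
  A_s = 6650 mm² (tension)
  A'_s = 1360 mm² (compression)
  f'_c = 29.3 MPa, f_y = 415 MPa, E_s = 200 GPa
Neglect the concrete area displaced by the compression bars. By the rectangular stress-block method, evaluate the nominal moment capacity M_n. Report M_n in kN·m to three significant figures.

Assume both tension and compression steel yield.
Net tension couple steel: A_s − A'_s = 5290 mm².
a = (A_s − A'_s) f_y / (0.85 f'_c b) = 2195350/(0.85 × 29.3 × 420) = 209.88 mm.
c = a/β₁ = 209.88/0.841 = 249.56 mm; ε'_s = 0.003(c − d')/c = 0.0022 ≥ f_y/E_s = 0.0021, so compression steel does yield.
M_n = (A_s − A'_s) f_y (d − a/2) + A'_s f_y (d − d') = [2195350 × (620 − 104.94) + 564400 × (620 − 66)] × 10⁻⁶ = 1130.74 + 312.68 = 1443.42 kN·m.

M_n ≈ 1440 kN·m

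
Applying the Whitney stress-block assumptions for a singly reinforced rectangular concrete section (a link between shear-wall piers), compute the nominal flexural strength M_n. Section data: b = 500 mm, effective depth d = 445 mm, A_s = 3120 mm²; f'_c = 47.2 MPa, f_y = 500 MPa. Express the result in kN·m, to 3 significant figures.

T = A_s f_y = 3120 × 500 = 1560000 N = 1560 kN.
From C = T: a = T/(0.85 f'_c b) = 1560000/(0.85 × 47.2 × 500) = 77.77 mm.
M_n = T(d − a/2) = 1560 kN × (445 − 38.885) mm = 633.54 kN·m.

M_n ≈ 634 kN·m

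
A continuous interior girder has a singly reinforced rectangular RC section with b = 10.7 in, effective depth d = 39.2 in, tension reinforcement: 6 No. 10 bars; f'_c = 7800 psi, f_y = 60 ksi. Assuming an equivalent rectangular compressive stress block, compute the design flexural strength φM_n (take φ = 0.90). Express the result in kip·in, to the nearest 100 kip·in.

φM_n ≈ 14800 kip·in

A_s = 6 × 1.27 = 7.62 in².
T = A_s f_y = 7.62 × 60 = 457.2 kips.
a = T/(0.85 f'_c b) = 457.2/(0.85 × 7.8 × 10.7) = 6.445 in.
M_n = T(d − a/2) = 457.2 × (39.2 − 3.2225) = 16448.9 kip·in.
φM_n = 0.90 × 16448.9 = 14804.0 kip·in.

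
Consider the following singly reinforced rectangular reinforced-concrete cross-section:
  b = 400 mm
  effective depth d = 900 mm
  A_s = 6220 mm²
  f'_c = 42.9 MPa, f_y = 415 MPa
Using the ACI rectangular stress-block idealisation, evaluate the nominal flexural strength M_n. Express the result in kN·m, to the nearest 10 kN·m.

T = A_s f_y = 6220 × 415 = 2581300 N = 2581.3 kN.
From C = T: a = T/(0.85 f'_c b) = 2581300/(0.85 × 42.9 × 400) = 176.97 mm.
M_n = T(d − a/2) = 2581.3 kN × (900 − 88.485) mm = 2094.76 kN·m.

M_n ≈ 2090 kN·m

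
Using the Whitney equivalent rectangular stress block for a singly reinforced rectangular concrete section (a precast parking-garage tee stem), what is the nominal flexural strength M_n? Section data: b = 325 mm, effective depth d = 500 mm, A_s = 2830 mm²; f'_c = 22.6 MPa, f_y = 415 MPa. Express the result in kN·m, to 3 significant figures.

M_n ≈ 477 kN·m

T = A_s f_y = 2830 × 415 = 1174450 N = 1174.45 kN.
From C = T: a = T/(0.85 f'_c b) = 1174450/(0.85 × 22.6 × 325) = 188.12 mm.
M_n = T(d − a/2) = 1174.45 kN × (500 − 94.06) mm = 476.76 kN·m.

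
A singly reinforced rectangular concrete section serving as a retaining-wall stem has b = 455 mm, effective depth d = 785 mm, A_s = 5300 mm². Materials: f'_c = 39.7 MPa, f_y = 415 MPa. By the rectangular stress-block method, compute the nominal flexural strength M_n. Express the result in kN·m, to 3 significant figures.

M_n ≈ 1570 kN·m

T = A_s f_y = 5300 × 415 = 2199500 N = 2199.5 kN.
From C = T: a = T/(0.85 f'_c b) = 2199500/(0.85 × 39.7 × 455) = 143.25 mm.
M_n = T(d − a/2) = 2199.5 kN × (785 − 71.625) mm = 1569.07 kN·m.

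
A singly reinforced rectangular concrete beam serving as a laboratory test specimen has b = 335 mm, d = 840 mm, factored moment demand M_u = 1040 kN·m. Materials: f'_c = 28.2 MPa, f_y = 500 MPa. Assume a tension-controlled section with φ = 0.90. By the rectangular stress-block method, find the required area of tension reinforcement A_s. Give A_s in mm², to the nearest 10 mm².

M_n = M_u/φ = 1040/0.90 = 1155.56 kN·m.
With M_n = 0.85 f'_c a b (d − a/2), solve the quadratic for a:
a = d − √(d² − 2M_n/(0.85 f'_c b)) = 840 − √(840² − 2 × 1155.56×10⁶/(0.85 × 28.2 × 335)) = 193.64 mm.
A_s = 0.85 f'_c a b / f_y = 0.85 × 28.2 × 193.64 × 335 / 500 = 3109.8 mm².

A_s ≈ 3110 mm²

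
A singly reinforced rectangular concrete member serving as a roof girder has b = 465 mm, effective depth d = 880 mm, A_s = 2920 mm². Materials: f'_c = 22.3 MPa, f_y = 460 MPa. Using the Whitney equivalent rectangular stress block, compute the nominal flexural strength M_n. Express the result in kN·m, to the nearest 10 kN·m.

T = A_s f_y = 2920 × 460 = 1343200 N = 1343.2 kN.
From C = T: a = T/(0.85 f'_c b) = 1343200/(0.85 × 22.3 × 465) = 152.39 mm.
M_n = T(d − a/2) = 1343.2 kN × (880 − 76.195) mm = 1079.67 kN·m.

M_n ≈ 1080 kN·m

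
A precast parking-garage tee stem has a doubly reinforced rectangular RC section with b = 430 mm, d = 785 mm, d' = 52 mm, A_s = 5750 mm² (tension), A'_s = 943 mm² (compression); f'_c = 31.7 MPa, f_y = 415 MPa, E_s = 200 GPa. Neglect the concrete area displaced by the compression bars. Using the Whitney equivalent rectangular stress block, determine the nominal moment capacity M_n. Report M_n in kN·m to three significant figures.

Assume both tension and compression steel yield.
Net tension couple steel: A_s − A'_s = 4807 mm².
a = (A_s − A'_s) f_y / (0.85 f'_c b) = 1994905/(0.85 × 31.7 × 430) = 172.18 mm.
c = a/β₁ = 172.18/0.824 = 208.96 mm; ε'_s = 0.003(c − d')/c = 0.0023 ≥ f_y/E_s = 0.0021, so compression steel does yield.
M_n = (A_s − A'_s) f_y (d − a/2) + A'_s f_y (d − d') = [1994905 × (785 − 86.09) + 391345 × (785 − 52)] × 10⁻⁶ = 1394.26 + 286.86 = 1681.12 kN·m.

M_n ≈ 1680 kN·m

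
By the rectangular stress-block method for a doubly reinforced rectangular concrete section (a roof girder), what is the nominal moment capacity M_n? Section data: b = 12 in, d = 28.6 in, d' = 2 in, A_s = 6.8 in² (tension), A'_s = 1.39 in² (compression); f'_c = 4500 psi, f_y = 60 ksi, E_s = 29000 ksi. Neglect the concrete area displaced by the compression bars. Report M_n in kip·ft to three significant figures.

M_n ≈ 863 kip·ft

Assume both steels yield.
a = (A_s − A'_s) f_y/(0.85 f'_c b) = (6.8 − 1.39) × 60/(0.85 × 4.5 × 12) = 7.072 in.
c = a/β₁ = 7.072/0.825 = 8.572 in; ε'_s = 0.003(c − d')/c = 0.0023 ≥ ε_y = 0.0021, so the compression steel yields.
M_n = (A_s − A'_s) f_y (d − a/2) + A'_s f_y (d − d') = 324.6 × (28.6 − 3.536) + 83.4 × (28.6 − 2) = 8135.8 + 2218.4 = 10354.2 kip·in = 10354.2/12 = 862.85 kip·ft.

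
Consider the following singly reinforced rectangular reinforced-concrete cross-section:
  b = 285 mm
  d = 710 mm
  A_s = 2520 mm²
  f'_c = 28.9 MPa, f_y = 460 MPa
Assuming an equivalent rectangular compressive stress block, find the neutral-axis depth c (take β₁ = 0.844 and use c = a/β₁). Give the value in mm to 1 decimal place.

c ≈ 196.2 mm

T = A_s f_y = 2520 × 460 = 1159200 N = 1159.2 kN.
Setting C = 0.85 f'_c a b equal to T: a = 1159200/(0.85 × 28.9 × 285) = 165.576 mm.
With β₁ = 0.844, c = a/β₁ = 165.576/0.844 = 196.2 mm.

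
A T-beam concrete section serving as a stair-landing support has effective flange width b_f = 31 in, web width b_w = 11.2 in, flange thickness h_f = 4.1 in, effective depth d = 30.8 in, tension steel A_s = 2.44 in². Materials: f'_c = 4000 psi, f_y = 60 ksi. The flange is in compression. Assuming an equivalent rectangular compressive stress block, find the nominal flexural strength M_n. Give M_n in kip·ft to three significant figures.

Tension: T = A_s f_y = 2.44 × 60 = 146.4 kips.
Try a within the flange: a = T/(0.85 f'_c b_f) = 146.4/(0.85 × 4 × 31) = 1.389 in.
Since a = 1.389 ≤ h_f = 4.1 in, the stress block lies entirely in the flange; analyse as a rectangular beam of width b_f.
M_n = T(d − a/2) = 146.4 × (30.8 − 0.6945) = 4407.4 kip·in.
M_n = 4407.4/12 = 367.28 kip·ft.

M_n ≈ 367 kip·ft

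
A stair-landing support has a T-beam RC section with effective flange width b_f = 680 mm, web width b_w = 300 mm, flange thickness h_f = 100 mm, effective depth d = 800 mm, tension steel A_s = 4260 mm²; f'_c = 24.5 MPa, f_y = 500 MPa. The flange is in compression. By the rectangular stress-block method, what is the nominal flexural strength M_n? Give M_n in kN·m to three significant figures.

Tension: T = A_s f_y = 4260 × 500 = 2130000 N.
Try a within the flange: a = T/(0.85 f'_c b_f) = 2130000/(0.85 × 24.5 × 680) = 150.41 mm.
a = 150.41 > h_f = 100 mm: the block extends into the web. Split into flange-overhang and web parts.
C_f = 0.85 f'_c (b_f − b_w) h_f = 0.85 × 24.5 × (680 − 300) × 100 = 791350 N.
Remaining web compression depth: a_w = (T − C_f)/(0.85 f'_c b_w) = (2130000 − 791350)/(0.85 × 24.5 × 300) = 214.27 mm.
M_n = C_f(d − h_f/2) + (T − C_f)(d − a_w/2) = 791350 × (800 − 50) + 1338650 × (800 − 107.135) = 593.51 + 927.50 = 1521.01 × 10⁶ N·mm.
M_n = 1521.01 kN·m.

M_n ≈ 1520 kN·m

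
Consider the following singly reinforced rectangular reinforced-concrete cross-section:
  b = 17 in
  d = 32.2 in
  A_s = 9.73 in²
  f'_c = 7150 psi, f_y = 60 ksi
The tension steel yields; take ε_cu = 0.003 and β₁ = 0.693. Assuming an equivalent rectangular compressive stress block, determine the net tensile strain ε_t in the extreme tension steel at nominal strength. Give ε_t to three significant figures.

a = A_s f_y/(0.85 f'_c b) = 5.651 in.
β₁ = 0.693, so c = a/β₁ = 5.651/0.693 = 8.154 in.
From the linear strain diagram with ε_cu = 0.003: ε_t = 0.003 (d − c)/c = 0.003 × (32.2 − 8.154)/8.154 = 0.00885.
Since ε_t ≥ 0.005, the section is tension-controlled.

ε_t ≈ 0.00885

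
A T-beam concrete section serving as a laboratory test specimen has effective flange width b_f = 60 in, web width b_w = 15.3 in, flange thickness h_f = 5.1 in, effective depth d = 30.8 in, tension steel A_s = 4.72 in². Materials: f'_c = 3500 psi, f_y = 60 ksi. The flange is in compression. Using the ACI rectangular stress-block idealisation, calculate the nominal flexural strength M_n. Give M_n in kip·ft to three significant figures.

Tension: T = A_s f_y = 4.72 × 60 = 283.2 kips.
Try a within the flange: a = T/(0.85 f'_c b_f) = 283.2/(0.85 × 3.5 × 60) = 1.587 in.
Since a = 1.587 ≤ h_f = 5.1 in, the stress block lies entirely in the flange; analyse as a rectangular beam of width b_f.
M_n = T(d − a/2) = 283.2 × (30.8 − 0.7935) = 8497.8 kip·in.
M_n = 8497.8/12 = 708.15 kip·ft.

M_n ≈ 708 kip·ft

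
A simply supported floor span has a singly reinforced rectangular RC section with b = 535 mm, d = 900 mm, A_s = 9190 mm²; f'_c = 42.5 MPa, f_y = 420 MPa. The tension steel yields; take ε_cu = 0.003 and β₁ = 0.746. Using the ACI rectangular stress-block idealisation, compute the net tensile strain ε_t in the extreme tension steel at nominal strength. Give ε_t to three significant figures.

a = A_s f_y/(0.85 f'_c b) = 199.71 mm.
β₁ = 0.746, so c = a/β₁ = 199.71/0.746 = 267.71 mm.
From the linear strain diagram with ε_cu = 0.003: ε_t = 0.003 (d − c)/c = 0.003 × (900 − 267.71)/267.71 = 0.00709.
Since ε_t ≥ 0.005, the section is tension-controlled.

ε_t ≈ 0.00709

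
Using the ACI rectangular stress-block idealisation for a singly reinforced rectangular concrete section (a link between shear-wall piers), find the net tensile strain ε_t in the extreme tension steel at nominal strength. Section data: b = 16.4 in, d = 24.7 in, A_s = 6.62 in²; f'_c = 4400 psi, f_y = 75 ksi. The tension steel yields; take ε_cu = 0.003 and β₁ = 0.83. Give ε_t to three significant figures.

a = A_s f_y/(0.85 f'_c b) = 8.095 in.
β₁ = 0.83, so c = a/β₁ = 8.095/0.83 = 9.753 in.
From the linear strain diagram with ε_cu = 0.003: ε_t = 0.003 (d − c)/c = 0.003 × (24.7 − 9.753)/9.753 = 0.00460.
ε_t is between 0.004 and 0.005 — transition zone.

ε_t ≈ 0.00460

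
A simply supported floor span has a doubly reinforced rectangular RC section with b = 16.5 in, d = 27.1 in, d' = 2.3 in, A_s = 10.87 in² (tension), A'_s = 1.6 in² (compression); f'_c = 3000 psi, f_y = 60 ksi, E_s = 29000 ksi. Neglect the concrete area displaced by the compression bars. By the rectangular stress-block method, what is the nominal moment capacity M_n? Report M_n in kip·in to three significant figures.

Assume both steels yield.
a = (A_s − A'_s) f_y/(0.85 f'_c b) = (10.87 − 1.6) × 60/(0.85 × 3 × 16.5) = 13.219 in.
c = a/β₁ = 13.219/0.85 = 15.552 in; ε'_s = 0.003(c − d')/c = 0.0026 ≥ ε_y = 0.0021, so the compression steel yields.
M_n = (A_s − A'_s) f_y (d − a/2) + A'_s f_y (d − d') = 556.2 × (27.1 − 6.6095) + 96 × (27.1 − 2.3) = 11396.8 + 2380.8 = 13777.6 kip·in.

M_n ≈ 13800 kip·in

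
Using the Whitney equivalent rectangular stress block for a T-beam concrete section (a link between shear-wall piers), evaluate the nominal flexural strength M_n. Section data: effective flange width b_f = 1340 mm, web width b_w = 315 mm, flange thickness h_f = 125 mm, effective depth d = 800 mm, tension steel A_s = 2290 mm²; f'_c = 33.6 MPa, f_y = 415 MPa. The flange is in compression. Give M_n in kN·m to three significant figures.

Tension: T = A_s f_y = 2290 × 415 = 950350 N.
Try a within the flange: a = T/(0.85 f'_c b_f) = 950350/(0.85 × 33.6 × 1340) = 24.83 mm.
Since a = 24.83 ≤ h_f = 125 mm, the stress block lies entirely in the flange; analyse as a rectangular beam of width b_f.
M_n = T(d − a/2) = 950350 × (800 − 12.415) = 748.48 × 10⁶ N·mm.
M_n = 748.48 kN·m.

M_n ≈ 748 kN·m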